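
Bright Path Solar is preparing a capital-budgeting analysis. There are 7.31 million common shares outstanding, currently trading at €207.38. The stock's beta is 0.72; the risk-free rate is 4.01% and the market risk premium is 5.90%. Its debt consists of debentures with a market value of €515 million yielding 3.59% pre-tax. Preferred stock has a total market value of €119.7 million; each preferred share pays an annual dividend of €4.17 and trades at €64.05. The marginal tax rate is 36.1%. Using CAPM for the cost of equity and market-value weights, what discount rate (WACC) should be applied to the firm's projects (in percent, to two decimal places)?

Cost of equity via CAPM: Re = 4.01% + 0.72 × 5.9% = 8.2580%.
Cost of preferred: Rp = 4.17 / 64.05 = 6.5105%.
Market value of equity E = 207.38 × 7.31m = 1515.9478m.
Total capital V = 1515.9478 + 119.7 + 515 = 2150.6478.
Equity: weight = 1515.9478/2150.6478 = 0.7049; cost = 8.258%.
Preferred: weight = 119.7/2150.6478 = 0.0557; cost = 6.5105%.
Debentures: weight = 515/2150.6478 = 0.2395; after-tax cost = 3.59% × (1 − 36.1%) = 2.2940%.
WACC = 0.7049 × 8.2580% + 0.0557 × 6.5105% + 0.2395 × 2.2940% = 6.7326%.

6.73%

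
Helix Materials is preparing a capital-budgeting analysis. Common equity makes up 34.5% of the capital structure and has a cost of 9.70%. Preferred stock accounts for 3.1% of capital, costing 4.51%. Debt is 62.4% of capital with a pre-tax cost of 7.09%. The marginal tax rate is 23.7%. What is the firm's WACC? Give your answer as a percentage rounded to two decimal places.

6.86%

After-tax cost of debt = 7.09% × (1 − 23.7%) = 5.4097%.
WACC = 0.345 × 9.7000% + 0.031 × 4.5100% + 0.624 × 5.4097% = 6.8619%.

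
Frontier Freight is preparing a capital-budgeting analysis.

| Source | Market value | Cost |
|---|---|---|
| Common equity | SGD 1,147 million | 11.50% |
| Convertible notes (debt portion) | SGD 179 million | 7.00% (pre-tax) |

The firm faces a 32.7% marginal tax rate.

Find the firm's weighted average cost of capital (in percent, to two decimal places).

Total capital V = 1147 + 179 = 1326.
Equity: weight = 1147/1326 = 0.8650; cost = 11.5%.
Convertible notes (debt portion): weight = 179/1326 = 0.1350; after-tax cost = 7% × (1 − 32.7%) = 4.7110%.
WACC = 0.8650 × 11.5000% + 0.1350 × 4.7110% = 10.5835%.

10.58%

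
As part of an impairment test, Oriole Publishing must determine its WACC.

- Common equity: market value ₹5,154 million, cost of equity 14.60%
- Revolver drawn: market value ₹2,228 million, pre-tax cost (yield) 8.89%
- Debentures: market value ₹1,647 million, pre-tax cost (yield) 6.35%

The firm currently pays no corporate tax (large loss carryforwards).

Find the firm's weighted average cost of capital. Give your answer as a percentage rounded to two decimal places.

Total capital V = 5154 + 2228 + 1647 = 9029.
Equity: weight = 5154/9029 = 0.5708; cost = 14.6%.
Revolver drawn: weight = 2228/9029 = 0.2468; after-tax cost = 8.89% × (1 − 0%) = 8.8900%.
Debentures: weight = 1647/9029 = 0.1824; after-tax cost = 6.35% × (1 − 0%) = 6.3500%.
WACC = 0.5708 × 14.6000% + 0.2468 × 8.8900% + 0.1824 × 6.3500% = 11.6861%.

11.69%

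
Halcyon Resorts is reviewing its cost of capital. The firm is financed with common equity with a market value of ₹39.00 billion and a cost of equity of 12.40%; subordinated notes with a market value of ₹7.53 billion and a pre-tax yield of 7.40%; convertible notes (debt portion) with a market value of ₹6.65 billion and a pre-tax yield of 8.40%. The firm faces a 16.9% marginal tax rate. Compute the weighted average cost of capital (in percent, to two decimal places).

10.84%

Total capital V = 39 + 7.53 + 6.65 = 53.18.
Equity: weight = 39/53.18 = 0.7334; cost = 12.4%.
Subordinated notes: weight = 7.53/53.18 = 0.1416; after-tax cost = 7.4% × (1 − 16.9%) = 6.1494%.
Convertible notes (debt portion): weight = 6.65/53.18 = 0.1250; after-tax cost = 8.4% × (1 − 16.9%) = 6.9804%.
WACC = 0.7334 × 12.4000% + 0.1416 × 6.1494% + 0.1250 × 6.9804% = 10.8372%.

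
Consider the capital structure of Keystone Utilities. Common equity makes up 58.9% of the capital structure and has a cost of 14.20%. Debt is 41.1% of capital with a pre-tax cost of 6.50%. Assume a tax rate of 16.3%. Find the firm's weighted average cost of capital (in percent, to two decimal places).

10.60%

After-tax cost of debt = 6.5% × (1 − 16.3%) = 5.4405%.
WACC = 0.589 × 14.2000% + 0.411 × 5.4405% = 10.5998%.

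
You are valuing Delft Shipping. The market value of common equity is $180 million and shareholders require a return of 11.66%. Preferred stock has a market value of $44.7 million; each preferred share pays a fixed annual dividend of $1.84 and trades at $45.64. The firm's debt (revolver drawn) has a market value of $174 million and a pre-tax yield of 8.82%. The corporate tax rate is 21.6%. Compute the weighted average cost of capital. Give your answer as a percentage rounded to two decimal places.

Cost of preferred: Rp = 1.84 / 45.64 = 4.0316%.
Total capital V = 180 + 44.7 + 174 = 398.7.
Equity: weight = 180/398.7 = 0.4515; cost = 11.66%.
Preferred: weight = 44.7/398.7 = 0.1121; cost = 4.0316%.
Revolver drawn: weight = 174/398.7 = 0.4364; after-tax cost = 8.82% × (1 − 21.6%) = 6.9149%.
WACC = 0.4515 × 11.6600% + 0.1121 × 4.0316% + 0.4364 × 6.9149% = 8.7339%.

8.73%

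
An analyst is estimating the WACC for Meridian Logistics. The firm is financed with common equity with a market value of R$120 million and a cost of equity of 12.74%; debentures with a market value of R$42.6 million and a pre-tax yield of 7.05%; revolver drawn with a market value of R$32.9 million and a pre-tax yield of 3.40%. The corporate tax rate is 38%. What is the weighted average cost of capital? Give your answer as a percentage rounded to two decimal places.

Total capital V = 120 + 42.6 + 32.9 = 195.5.
Equity: weight = 120/195.5 = 0.6138; cost = 12.74%.
Debentures: weight = 42.6/195.5 = 0.2179; after-tax cost = 7.05% × (1 − 38%) = 4.3710%.
Revolver drawn: weight = 32.9/195.5 = 0.1683; after-tax cost = 3.4% × (1 − 38%) = 2.1080%.
WACC = 0.6138 × 12.7400% + 0.2179 × 4.3710% + 0.1683 × 2.1080% = 9.1271%.

9.13%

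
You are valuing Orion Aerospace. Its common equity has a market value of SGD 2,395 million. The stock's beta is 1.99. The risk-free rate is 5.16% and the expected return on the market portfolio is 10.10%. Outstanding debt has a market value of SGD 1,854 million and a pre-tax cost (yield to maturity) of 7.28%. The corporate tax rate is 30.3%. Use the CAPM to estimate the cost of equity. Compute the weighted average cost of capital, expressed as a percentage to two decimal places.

10.66%

Market risk premium = 10.1% − 5.16% = 4.94%.
Cost of equity via CAPM: Re = 5.16% + 1.99 × 4.94% = 14.9906%.
Total capital V = 2395 + 1854 = 4249.
Equity: weight = 2395/4249 = 0.5637; cost = 14.9906%.
Debt: weight = 1854/4249 = 0.4363; after-tax cost = 7.28% × (1 − 30.3%) = 5.0742%.
WACC = 0.5637 × 14.9906% + 0.4363 × 5.0742% = 10.6637%.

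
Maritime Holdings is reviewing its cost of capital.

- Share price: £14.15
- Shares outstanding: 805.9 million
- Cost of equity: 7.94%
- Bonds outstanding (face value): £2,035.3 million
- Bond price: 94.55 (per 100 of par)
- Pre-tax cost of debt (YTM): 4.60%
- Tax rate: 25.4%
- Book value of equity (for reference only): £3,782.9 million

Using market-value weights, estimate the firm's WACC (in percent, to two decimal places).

7.29%

Market value of equity E = 14.15 × 805.9m = 11403.485m. Market value of debt D = 2035.3m × 94.55/100 = 1924.37615m.
Total capital V = 11403.485 + 1924.37615 = 13327.86115.
Equity: weight = 11403.485/13327.86115 = 0.8556; cost = 7.94%.
Bonds outstanding: weight = 1924.37615/13327.86115 = 0.1444; after-tax cost = 4.6% × (1 − 25.4%) = 3.4316%.
WACC = 0.8556 × 7.9400% + 0.1444 × 3.4316% = 7.2890%.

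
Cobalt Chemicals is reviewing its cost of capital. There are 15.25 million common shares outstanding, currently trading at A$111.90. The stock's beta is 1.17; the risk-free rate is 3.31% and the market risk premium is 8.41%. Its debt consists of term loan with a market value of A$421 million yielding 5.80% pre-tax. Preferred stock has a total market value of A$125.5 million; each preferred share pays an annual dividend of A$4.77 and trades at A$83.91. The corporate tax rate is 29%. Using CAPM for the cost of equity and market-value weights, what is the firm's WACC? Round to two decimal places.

11.05%

Cost of equity via CAPM: Re = 3.31% + 1.17 × 8.41% = 13.1497%.
Cost of preferred: Rp = 4.77 / 83.91 = 5.6847%.
Market value of equity E = 111.9 × 15.25m = 1706.475m.
Total capital V = 1706.475 + 125.5 + 421 = 2252.975.
Equity: weight = 1706.475/2252.975 = 0.7574; cost = 13.1497%.
Preferred: weight = 125.5/2252.975 = 0.0557; cost = 5.6847%.
Term loan: weight = 421/2252.975 = 0.1869; after-tax cost = 5.8% × (1 − 29%) = 4.1180%.
WACC = 0.7574 × 13.1497% + 0.0557 × 5.6847% + 0.1869 × 4.1180% = 11.0462%.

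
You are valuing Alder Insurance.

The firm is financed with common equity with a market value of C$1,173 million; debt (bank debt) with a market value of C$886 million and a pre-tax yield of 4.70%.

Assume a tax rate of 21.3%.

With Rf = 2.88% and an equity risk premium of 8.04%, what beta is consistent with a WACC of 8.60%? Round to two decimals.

Total capital V = 1173 + 886 = 2059.
Equity weight = 1173/2059 = 0.5697.
Bank debt weight = 886/2059 = 0.4303.
Debt contribution = 0.4303 × 4.7% × (1 − 21.3%) = 1.5917%.
Required equity contribution = 8.6% − 1.5917% = 7.0083%  ⇒  Re = 12.3019%.
CAPM: 12.3019% = 2.88% + β × 8.04%  ⇒  β = 1.1719.

1.17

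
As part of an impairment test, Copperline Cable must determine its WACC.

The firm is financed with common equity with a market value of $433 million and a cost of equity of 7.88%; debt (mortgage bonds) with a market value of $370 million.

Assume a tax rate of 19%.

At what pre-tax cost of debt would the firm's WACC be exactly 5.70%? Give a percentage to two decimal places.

3.89%

Total capital V = 433 + 370 = 803.
Equity weight = 433/803 = 0.5392.
Mortgage bonds weight = 370/803 = 0.4608.
Equity contribution = 0.5392 × 7.88% = 4.2491%.
Remaining for debt = 5.7% − 4.2491% = 1.4509%.
Rd × (1 − 19%) × 0.4608 = 1.4509%  ⇒  Rd = 3.8874%.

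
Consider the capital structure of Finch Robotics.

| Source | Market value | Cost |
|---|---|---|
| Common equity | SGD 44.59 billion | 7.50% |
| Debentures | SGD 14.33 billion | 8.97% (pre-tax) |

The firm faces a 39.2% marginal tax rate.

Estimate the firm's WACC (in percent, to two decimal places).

7.00%

Total capital V = 44.59 + 14.33 = 58.92.
Equity: weight = 44.59/58.92 = 0.7568; cost = 7.5%.
Debentures: weight = 14.33/58.92 = 0.2432; after-tax cost = 8.97% × (1 − 39.2%) = 5.4538%.
WACC = 0.7568 × 7.5000% + 0.2432 × 5.4538% = 7.0023%.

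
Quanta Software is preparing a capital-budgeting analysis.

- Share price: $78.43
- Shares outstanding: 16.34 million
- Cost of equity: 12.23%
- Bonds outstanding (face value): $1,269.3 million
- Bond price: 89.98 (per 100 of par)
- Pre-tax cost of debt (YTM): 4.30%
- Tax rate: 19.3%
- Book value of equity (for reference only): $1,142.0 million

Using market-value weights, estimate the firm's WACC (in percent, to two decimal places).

Market value of equity E = 78.43 × 16.34m = 1281.5462m. Market value of debt D = 1269.3m × 89.98/100 = 1142.11614m.
Total capital V = 1281.5462 + 1142.11614 = 2423.66234.
Equity: weight = 1281.5462/2423.66234 = 0.5288; cost = 12.23%.
Bonds outstanding: weight = 1142.11614/2423.66234 = 0.4712; after-tax cost = 4.3% × (1 − 19.3%) = 3.4701%.
WACC = 0.5288 × 12.2300% + 0.4712 × 3.4701% = 8.1020%.

8.10%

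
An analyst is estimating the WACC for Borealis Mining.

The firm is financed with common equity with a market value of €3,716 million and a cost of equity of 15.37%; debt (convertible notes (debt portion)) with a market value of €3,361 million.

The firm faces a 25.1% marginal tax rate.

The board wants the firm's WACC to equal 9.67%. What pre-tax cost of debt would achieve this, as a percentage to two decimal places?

4.50%

Total capital V = 3716 + 3361 = 7077.
Equity weight = 3716/7077 = 0.5251.
Convertible notes (debt portion) weight = 3361/7077 = 0.4749.
Equity contribution = 0.5251 × 15.37% = 8.0705%.
Remaining for debt = 9.67% − 8.0705% = 1.5995%.
Rd × (1 − 25.1%) × 0.4749 = 1.5995%  ⇒  Rd = 4.4966%.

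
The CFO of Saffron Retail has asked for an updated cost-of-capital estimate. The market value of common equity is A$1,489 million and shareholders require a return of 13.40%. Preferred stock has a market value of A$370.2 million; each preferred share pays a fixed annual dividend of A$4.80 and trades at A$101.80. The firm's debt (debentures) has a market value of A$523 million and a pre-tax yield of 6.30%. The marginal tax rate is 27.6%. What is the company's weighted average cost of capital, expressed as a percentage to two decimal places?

10.11%

Cost of preferred: Rp = 4.8 / 101.8 = 4.7151%.
Total capital V = 1489 + 370.2 + 523 = 2382.2.
Equity: weight = 1489/2382.2 = 0.6251; cost = 13.4%.
Preferred: weight = 370.2/2382.2 = 0.1554; cost = 4.7151%.
Debentures: weight = 523/2382.2 = 0.2195; after-tax cost = 6.3% × (1 − 27.6%) = 4.5612%.
WACC = 0.6251 × 13.4000% + 0.1554 × 4.7151% + 0.2195 × 4.5612% = 10.1098%.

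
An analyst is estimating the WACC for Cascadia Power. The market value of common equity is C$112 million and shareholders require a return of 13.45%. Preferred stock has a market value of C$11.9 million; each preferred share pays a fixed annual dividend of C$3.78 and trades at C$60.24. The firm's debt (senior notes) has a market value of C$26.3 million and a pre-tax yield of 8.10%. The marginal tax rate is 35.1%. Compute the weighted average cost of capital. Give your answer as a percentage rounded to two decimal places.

11.45%

Cost of preferred: Rp = 3.78 / 60.24 = 6.2749%.
Total capital V = 112 + 11.9 + 26.3 = 150.2.
Equity: weight = 112/150.2 = 0.7457; cost = 13.45%.
Preferred: weight = 11.9/150.2 = 0.0792; cost = 6.2749%.
Senior notes: weight = 26.3/150.2 = 0.1751; after-tax cost = 8.1% × (1 − 35.1%) = 5.2569%.
WACC = 0.7457 × 13.4500% + 0.0792 × 6.2749% + 0.1751 × 5.2569% = 11.4469%.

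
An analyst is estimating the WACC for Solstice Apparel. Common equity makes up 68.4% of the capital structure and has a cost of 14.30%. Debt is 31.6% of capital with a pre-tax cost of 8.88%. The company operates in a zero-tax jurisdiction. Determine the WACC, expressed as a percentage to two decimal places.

12.59%

After-tax cost of debt = 8.88% × (1 − 0%) = 8.8800%.
WACC = 0.684 × 14.3000% + 0.316 × 8.8800% = 12.5873%.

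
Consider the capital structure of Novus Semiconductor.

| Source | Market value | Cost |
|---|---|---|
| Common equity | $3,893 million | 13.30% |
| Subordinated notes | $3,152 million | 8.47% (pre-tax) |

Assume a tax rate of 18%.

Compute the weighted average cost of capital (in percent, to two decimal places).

Total capital V = 3893 + 3152 = 7045.
Equity: weight = 3893/7045 = 0.5526; cost = 13.3%.
Subordinated notes: weight = 3152/7045 = 0.4474; after-tax cost = 8.47% × (1 − 18%) = 6.9454%.
WACC = 0.5526 × 13.3000% + 0.4474 × 6.9454% = 10.4569%.

10.46%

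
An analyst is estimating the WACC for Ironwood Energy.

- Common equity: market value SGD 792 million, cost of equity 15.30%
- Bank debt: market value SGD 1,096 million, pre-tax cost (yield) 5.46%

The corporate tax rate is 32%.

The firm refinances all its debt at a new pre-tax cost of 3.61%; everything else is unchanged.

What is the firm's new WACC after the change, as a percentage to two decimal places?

7.84%

After the change:
Total capital V = 792 + 1096 = 1888.
Equity: weight = 792/1888 = 0.4195; cost = 15.3%.
Bank debt: weight = 1096/1888 = 0.5805; after-tax cost = 3.61% × (1 − 32%) = 2.4548%.
WACC = 0.4195 × 15.3000% + 0.5805 × 2.4548% = 7.8433%.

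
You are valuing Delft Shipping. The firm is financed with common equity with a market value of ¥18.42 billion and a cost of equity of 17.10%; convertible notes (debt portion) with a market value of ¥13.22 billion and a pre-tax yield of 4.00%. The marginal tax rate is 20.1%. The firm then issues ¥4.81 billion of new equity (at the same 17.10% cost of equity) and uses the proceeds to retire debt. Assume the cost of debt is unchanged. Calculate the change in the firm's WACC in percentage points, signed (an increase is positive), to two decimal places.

+2.11 pp

Current WACC:
Total capital V = 18.42 + 13.22 = 31.64.
Equity: weight = 18.42/31.64 = 0.5822; cost = 17.1%.
Convertible notes (debt portion): weight = 13.22/31.64 = 0.4178; after-tax cost = 4% × (1 − 20.1%) = 3.1960%.
WACC = 0.5822 × 17.1000% + 0.4178 × 3.1960% = 11.2906%.
After the change:
Total capital V = 23.23 + 8.41 = 31.64.
Equity: weight = 23.23/31.64 = 0.7342; cost = 17.1%.
Convertible notes (debt portion): weight = 8.41/31.64 = 0.2658; after-tax cost = 4% × (1 − 20.1%) = 3.1960%.
WACC = 0.7342 × 17.1000% + 0.2658 × 3.1960% = 13.4043%.
Change in WACC = 13.4043% − 11.2906% = 2.1137 pp.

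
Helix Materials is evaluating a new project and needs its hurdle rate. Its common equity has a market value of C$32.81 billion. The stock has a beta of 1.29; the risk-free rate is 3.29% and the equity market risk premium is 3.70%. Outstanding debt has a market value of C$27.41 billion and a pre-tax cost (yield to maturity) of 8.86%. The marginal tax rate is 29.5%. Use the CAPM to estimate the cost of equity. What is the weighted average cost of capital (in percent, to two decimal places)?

Cost of equity via CAPM: Re = 3.29% + 1.29 × 3.7% = 8.0630%.
Total capital V = 32.81 + 27.41 = 60.22.
Equity: weight = 32.81/60.22 = 0.5448; cost = 8.063%.
Debt: weight = 27.41/60.22 = 0.4552; after-tax cost = 8.86% × (1 − 29.5%) = 6.2463%.
WACC = 0.5448 × 8.0630% + 0.4552 × 6.2463% = 7.2361%.

7.24%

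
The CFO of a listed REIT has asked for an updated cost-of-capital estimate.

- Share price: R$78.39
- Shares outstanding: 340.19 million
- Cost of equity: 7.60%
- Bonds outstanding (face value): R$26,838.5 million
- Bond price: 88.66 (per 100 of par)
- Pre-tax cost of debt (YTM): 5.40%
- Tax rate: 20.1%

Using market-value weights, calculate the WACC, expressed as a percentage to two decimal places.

6.05%

Market value of equity E = 78.39 × 340.19m = 26667.4941m. Market value of debt D = 26838.5m × 88.66/100 = 23795.0141m.
Total capital V = 26667.4941 + 23795.0141 = 50462.5082.
Equity: weight = 26667.4941/50462.5082 = 0.5285; cost = 7.6%.
Bonds outstanding: weight = 23795.0141/50462.5082 = 0.4715; after-tax cost = 5.4% × (1 − 20.1%) = 4.3146%.
WACC = 0.5285 × 7.6000% + 0.4715 × 4.3146% = 6.0508%.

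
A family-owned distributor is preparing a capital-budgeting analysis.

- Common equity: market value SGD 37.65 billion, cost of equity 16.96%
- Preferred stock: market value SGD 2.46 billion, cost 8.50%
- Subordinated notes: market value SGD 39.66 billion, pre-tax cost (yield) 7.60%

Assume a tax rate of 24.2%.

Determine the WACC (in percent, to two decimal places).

Total capital V = 37.65 + 2.46 + 39.66 = 79.77.
Equity: weight = 37.65/79.77 = 0.4720; cost = 16.96%.
Preferred: weight = 2.46/79.77 = 0.0308; cost = 8.5%.
Subordinated notes: weight = 39.66/79.77 = 0.4972; after-tax cost = 7.6% × (1 − 24.2%) = 5.7608%.
WACC = 0.4720 × 16.9600% + 0.0308 × 8.5000% + 0.4972 × 5.7608% = 11.1311%.

11.13%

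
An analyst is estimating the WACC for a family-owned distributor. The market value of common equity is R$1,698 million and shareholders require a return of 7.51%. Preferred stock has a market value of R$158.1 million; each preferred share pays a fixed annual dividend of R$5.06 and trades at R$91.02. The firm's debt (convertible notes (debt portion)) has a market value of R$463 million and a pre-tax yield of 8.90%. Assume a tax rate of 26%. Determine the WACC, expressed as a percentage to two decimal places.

7.19%

Cost of preferred: Rp = 5.06 / 91.02 = 5.5592%.
Total capital V = 1698 + 158.1 + 463 = 2319.1.
Equity: weight = 1698/2319.1 = 0.7322; cost = 7.51%.
Preferred: weight = 158.1/2319.1 = 0.0682; cost = 5.5592%.
Convertible notes (debt portion): weight = 463/2319.1 = 0.1996; after-tax cost = 8.9% × (1 − 26%) = 6.5860%.
WACC = 0.7322 × 7.5100% + 0.0682 × 5.5592% + 0.1996 × 6.5860% = 7.1925%.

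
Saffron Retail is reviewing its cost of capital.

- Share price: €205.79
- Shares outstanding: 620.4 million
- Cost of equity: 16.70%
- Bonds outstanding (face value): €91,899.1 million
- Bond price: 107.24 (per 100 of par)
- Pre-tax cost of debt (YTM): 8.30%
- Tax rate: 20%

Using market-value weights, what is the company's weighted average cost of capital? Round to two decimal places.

Market value of equity E = 205.79 × 620.4m = 127672.116m. Market value of debt D = 91899.1m × 107.24/100 = 98552.59484m.
Total capital V = 127672.116 + 98552.59484 = 226224.71084.
Equity: weight = 127672.116/226224.71084 = 0.5644; cost = 16.7%.
Bonds outstanding: weight = 98552.59484/226224.71084 = 0.4356; after-tax cost = 8.3% × (1 − 20%) = 6.6400%.
WACC = 0.5644 × 16.7000% + 0.4356 × 6.6400% = 12.3175%.

12.32%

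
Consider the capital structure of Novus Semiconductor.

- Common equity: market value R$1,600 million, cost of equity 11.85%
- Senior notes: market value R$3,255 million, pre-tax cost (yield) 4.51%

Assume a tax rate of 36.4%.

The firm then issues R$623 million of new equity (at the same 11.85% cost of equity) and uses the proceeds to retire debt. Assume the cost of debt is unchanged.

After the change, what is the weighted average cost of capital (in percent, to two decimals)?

After the change:
Total capital V = 2223 + 2632 = 4855.
Equity: weight = 2223/4855 = 0.4579; cost = 11.85%.
Senior notes: weight = 2632/4855 = 0.5421; after-tax cost = 4.51% × (1 − 36.4%) = 2.8684%.
WACC = 0.4579 × 11.8500% + 0.5421 × 2.8684% = 6.9809%.

6.98%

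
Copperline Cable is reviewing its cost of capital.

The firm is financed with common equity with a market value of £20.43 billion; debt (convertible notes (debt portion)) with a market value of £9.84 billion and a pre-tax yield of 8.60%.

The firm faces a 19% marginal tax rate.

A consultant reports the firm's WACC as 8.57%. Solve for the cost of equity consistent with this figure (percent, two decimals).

9.34%

Total capital V = 20.43 + 9.84 = 30.27.
Equity weight = 20.43/30.27 = 0.6749.
Convertible notes (debt portion) weight = 9.84/30.27 = 0.3251.
Debt contribution = 0.3251 × 8.6% × (1 − 19%) = 2.2645%.
Required equity contribution = 8.57% − 2.2645% = 6.3055%.
Re = 6.3055% / 0.6749 = 9.3426%.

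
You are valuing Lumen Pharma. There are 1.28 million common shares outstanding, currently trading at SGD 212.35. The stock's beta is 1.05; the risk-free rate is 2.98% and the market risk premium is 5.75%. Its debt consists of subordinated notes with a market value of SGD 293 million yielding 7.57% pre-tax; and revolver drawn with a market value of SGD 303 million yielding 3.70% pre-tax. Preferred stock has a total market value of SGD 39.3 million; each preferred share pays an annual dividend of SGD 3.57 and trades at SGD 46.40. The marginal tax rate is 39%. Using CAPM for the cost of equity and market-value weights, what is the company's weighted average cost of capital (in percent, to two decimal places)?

5.28%

Cost of equity via CAPM: Re = 2.98% + 1.05 × 5.75% = 9.0175%.
Cost of preferred: Rp = 3.57 / 46.4 = 7.6940%.
Market value of equity E = 212.35 × 1.28m = 271.808m.
Total capital V = 271.808 + 39.3 + 293 + 303 = 907.108.
Equity: weight = 271.808/907.108 = 0.2996; cost = 9.0175%.
Preferred: weight = 39.3/907.108 = 0.0433; cost = 7.694%.
Subordinated notes: weight = 293/907.108 = 0.3230; after-tax cost = 7.57% × (1 − 39%) = 4.6177%.
Revolver drawn: weight = 303/907.108 = 0.3340; after-tax cost = 3.7% × (1 − 39%) = 2.2570%.
WACC = 0.2996 × 9.0175% + 0.0433 × 7.6940% + 0.3230 × 4.6177% + 0.3340 × 2.2570% = 5.2808%.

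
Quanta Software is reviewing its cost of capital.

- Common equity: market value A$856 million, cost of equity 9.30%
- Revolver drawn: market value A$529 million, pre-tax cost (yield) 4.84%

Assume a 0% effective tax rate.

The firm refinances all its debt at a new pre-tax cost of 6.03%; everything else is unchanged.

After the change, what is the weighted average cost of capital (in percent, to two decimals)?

After the change:
Total capital V = 856 + 529 = 1385.
Equity: weight = 856/1385 = 0.6181; cost = 9.3%.
Revolver drawn: weight = 529/1385 = 0.3819; after-tax cost = 6.03% × (1 − 0%) = 6.0300%.
WACC = 0.6181 × 9.3000% + 0.3819 × 6.0300% = 8.0510%.

8.05%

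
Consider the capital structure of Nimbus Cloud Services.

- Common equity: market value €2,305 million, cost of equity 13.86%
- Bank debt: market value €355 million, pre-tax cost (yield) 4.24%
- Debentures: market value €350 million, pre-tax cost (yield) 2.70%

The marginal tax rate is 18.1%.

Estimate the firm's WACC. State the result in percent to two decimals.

Total capital V = 2305 + 355 + 350 = 3010.
Equity: weight = 2305/3010 = 0.7658; cost = 13.86%.
Bank debt: weight = 355/3010 = 0.1179; after-tax cost = 4.24% × (1 − 18.1%) = 3.4726%.
Debentures: weight = 350/3010 = 0.1163; after-tax cost = 2.7% × (1 − 18.1%) = 2.2113%.
WACC = 0.7658 × 13.8600% + 0.1179 × 3.4726% + 0.1163 × 2.2113% = 11.2804%.

11.28%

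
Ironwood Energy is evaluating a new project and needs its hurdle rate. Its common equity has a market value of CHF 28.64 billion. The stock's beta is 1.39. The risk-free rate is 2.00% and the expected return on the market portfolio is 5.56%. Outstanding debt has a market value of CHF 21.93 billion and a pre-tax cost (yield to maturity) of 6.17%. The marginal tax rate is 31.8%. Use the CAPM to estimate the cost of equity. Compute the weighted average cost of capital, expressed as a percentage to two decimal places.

Market risk premium = 5.56% − 2.0% = 3.56%.
Cost of equity via CAPM: Re = 2.0% + 1.39 × 3.56% = 6.9484%.
Total capital V = 28.64 + 21.93 = 50.57.
Equity: weight = 28.64/50.57 = 0.5663; cost = 6.9484%.
Debt: weight = 21.93/50.57 = 0.4337; after-tax cost = 6.17% × (1 − 31.8%) = 4.2079%.
WACC = 0.5663 × 6.9484% + 0.4337 × 4.2079% = 5.7600%.

5.76%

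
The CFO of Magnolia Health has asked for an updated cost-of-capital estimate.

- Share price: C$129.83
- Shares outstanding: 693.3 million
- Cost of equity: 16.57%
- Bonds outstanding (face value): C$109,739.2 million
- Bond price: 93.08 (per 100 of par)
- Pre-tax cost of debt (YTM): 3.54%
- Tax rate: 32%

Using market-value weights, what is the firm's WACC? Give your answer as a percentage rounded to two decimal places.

Market value of equity E = 129.83 × 693.3m = 90011.139m. Market value of debt D = 109739.2m × 93.08/100 = 102145.24736m.
Total capital V = 90011.139 + 102145.24736 = 192156.38636.
Equity: weight = 90011.139/192156.38636 = 0.4684; cost = 16.57%.
Bonds outstanding: weight = 102145.24736/192156.38636 = 0.5316; after-tax cost = 3.54% × (1 − 32%) = 2.4072%.
WACC = 0.4684 × 16.5700% + 0.5316 × 2.4072% = 9.0414%.

9.04%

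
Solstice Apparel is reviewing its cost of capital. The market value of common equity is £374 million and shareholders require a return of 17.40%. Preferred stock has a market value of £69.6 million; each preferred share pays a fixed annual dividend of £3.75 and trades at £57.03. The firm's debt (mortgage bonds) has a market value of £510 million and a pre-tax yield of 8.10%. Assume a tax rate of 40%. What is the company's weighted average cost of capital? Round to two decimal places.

9.90%

Cost of preferred: Rp = 3.75 / 57.03 = 6.5755%.
Total capital V = 374 + 69.6 + 510 = 953.6.
Equity: weight = 374/953.6 = 0.3922; cost = 17.4%.
Preferred: weight = 69.6/953.6 = 0.0730; cost = 6.5755%.
Mortgage bonds: weight = 510/953.6 = 0.5348; after-tax cost = 8.1% × (1 − 40%) = 4.8600%.
WACC = 0.3922 × 17.4000% + 0.0730 × 6.5755% + 0.5348 × 4.8600% = 9.9034%.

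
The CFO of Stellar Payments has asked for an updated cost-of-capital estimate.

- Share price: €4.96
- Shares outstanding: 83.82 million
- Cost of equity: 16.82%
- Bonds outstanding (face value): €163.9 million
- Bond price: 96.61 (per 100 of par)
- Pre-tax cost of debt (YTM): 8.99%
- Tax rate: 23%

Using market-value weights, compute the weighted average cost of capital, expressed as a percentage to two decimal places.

14.09%

Market value of equity E = 4.96 × 83.82m = 415.7472m. Market value of debt D = 163.9m × 96.61/100 = 158.34379m.
Total capital V = 415.7472 + 158.34379 = 574.09099.
Equity: weight = 415.7472/574.09099 = 0.7242; cost = 16.82%.
Bonds outstanding: weight = 158.34379/574.09099 = 0.2758; after-tax cost = 8.99% × (1 − 23%) = 6.9223%.
WACC = 0.7242 × 16.8200% + 0.2758 × 6.9223% = 14.0901%.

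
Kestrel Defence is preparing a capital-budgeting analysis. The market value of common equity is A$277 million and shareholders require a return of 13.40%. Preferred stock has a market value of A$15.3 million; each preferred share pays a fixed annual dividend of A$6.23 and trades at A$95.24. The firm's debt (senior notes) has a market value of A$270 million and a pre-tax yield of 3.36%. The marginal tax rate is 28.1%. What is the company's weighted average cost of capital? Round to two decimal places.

7.94%

Cost of preferred: Rp = 6.23 / 95.24 = 6.5414%.
Total capital V = 277 + 15.3 + 270 = 562.3.
Equity: weight = 277/562.3 = 0.4926; cost = 13.4%.
Preferred: weight = 15.3/562.3 = 0.0272; cost = 6.5414%.
Senior notes: weight = 270/562.3 = 0.4802; after-tax cost = 3.36% × (1 − 28.1%) = 2.4158%.
WACC = 0.4926 × 13.4000% + 0.0272 × 6.5414% + 0.4802 × 2.4158% = 7.9391%.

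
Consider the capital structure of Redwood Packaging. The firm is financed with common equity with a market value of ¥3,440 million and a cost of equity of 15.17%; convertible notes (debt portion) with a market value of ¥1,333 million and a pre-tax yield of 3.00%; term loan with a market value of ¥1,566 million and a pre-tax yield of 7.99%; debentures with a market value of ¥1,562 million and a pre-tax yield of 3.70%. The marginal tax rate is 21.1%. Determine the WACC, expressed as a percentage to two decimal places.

8.83%

Total capital V = 3440 + 1333 + 1566 + 1562 = 7901.
Equity: weight = 3440/7901 = 0.4354; cost = 15.17%.
Convertible notes (debt portion): weight = 1333/7901 = 0.1687; after-tax cost = 3% × (1 − 21.1%) = 2.3670%.
Term loan: weight = 1566/7901 = 0.1982; after-tax cost = 7.99% × (1 − 21.1%) = 6.3041%.
Debentures: weight = 1562/7901 = 0.1977; after-tax cost = 3.7% × (1 − 21.1%) = 2.9193%.
WACC = 0.4354 × 15.1700% + 0.1687 × 2.3670% + 0.1982 × 6.3041% + 0.1977 × 2.9193% = 8.8308%.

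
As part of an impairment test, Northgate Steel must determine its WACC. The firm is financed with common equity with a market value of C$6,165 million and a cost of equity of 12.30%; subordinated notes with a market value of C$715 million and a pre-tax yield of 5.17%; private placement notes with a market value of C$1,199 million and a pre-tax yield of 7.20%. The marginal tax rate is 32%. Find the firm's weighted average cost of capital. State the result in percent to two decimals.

10.42%

Total capital V = 6165 + 715 + 1199 = 8079.
Equity: weight = 6165/8079 = 0.7631; cost = 12.3%.
Subordinated notes: weight = 715/8079 = 0.0885; after-tax cost = 5.17% × (1 − 32%) = 3.5156%.
Private placement notes: weight = 1199/8079 = 0.1484; after-tax cost = 7.2% × (1 − 32%) = 4.8960%.
WACC = 0.7631 × 12.3000% + 0.0885 × 3.5156% + 0.1484 × 4.8960% = 10.4237%.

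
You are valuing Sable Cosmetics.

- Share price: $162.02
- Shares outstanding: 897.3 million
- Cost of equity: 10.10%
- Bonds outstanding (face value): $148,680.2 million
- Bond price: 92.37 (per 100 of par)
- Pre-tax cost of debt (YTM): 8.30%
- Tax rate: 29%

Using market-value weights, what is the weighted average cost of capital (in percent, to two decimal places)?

Market value of equity E = 162.02 × 897.3m = 145380.546m. Market value of debt D = 148680.2m × 92.37/100 = 137335.90074m.
Total capital V = 145380.546 + 137335.90074 = 282716.44674.
Equity: weight = 145380.546/282716.44674 = 0.5142; cost = 10.1%.
Bonds outstanding: weight = 137335.90074/282716.44674 = 0.4858; after-tax cost = 8.3% × (1 − 29%) = 5.8930%.
WACC = 0.5142 × 10.1000% + 0.4858 × 5.8930% = 8.0564%.

8.06%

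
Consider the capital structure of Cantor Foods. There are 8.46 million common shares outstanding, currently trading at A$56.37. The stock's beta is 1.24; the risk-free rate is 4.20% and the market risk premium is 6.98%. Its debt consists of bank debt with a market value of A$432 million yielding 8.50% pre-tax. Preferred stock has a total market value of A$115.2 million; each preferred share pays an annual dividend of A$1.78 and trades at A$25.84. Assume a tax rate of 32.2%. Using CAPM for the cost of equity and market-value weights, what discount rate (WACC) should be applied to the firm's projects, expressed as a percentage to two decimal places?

9.19%

Cost of equity via CAPM: Re = 4.2% + 1.24 × 6.98% = 12.8552%.
Cost of preferred: Rp = 1.78 / 25.84 = 6.8885%.
Market value of equity E = 56.37 × 8.46m = 476.8902m.
Total capital V = 476.8902 + 115.2 + 432 = 1024.0902.
Equity: weight = 476.8902/1024.0902 = 0.4657; cost = 12.8552%.
Preferred: weight = 115.2/1024.0902 = 0.1125; cost = 6.8885%.
Bank debt: weight = 432/1024.0902 = 0.4218; after-tax cost = 8.5% × (1 − 32.2%) = 5.7630%.
WACC = 0.4657 × 12.8552% + 0.1125 × 6.8885% + 0.4218 × 5.7630% = 9.1922%.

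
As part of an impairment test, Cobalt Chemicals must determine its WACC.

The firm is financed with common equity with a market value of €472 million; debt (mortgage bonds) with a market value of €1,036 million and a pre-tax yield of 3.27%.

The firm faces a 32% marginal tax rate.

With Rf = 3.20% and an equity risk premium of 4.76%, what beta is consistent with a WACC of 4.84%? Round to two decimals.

Total capital V = 472 + 1036 = 1508.
Equity weight = 472/1508 = 0.3130.
Mortgage bonds weight = 1036/1508 = 0.6870.
Debt contribution = 0.6870 × 3.27% × (1 − 32%) = 1.5276%.
Required equity contribution = 4.84% − 1.5276% = 3.3124%  ⇒  Re = 10.5828%.
CAPM: 10.5828% = 3.2% + β × 4.76%  ⇒  β = 1.5510.

1.55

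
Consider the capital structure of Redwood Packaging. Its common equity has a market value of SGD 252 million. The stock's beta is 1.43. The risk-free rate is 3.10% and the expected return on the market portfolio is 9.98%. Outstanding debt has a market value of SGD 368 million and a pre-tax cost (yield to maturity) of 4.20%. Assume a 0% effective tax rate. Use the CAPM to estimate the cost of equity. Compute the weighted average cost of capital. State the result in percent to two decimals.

7.75%

Market risk premium = 9.98% − 3.1% = 6.88%.
Cost of equity via CAPM: Re = 3.1% + 1.43 × 6.88% = 12.9384%.
Total capital V = 252 + 368 = 620.
Equity: weight = 252/620 = 0.4065; cost = 12.9384%.
Debt: weight = 368/620 = 0.5935; after-tax cost = 4.2% × (1 − 0%) = 4.2000%.
WACC = 0.4065 × 12.9384% + 0.5935 × 4.2000% = 7.7517%.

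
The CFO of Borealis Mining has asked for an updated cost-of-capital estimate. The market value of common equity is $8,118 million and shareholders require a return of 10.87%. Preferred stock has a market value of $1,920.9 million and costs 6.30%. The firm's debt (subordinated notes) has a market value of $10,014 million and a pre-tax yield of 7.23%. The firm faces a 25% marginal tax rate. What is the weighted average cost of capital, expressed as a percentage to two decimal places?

7.71%

Total capital V = 8118 + 1920.9 + 10014 = 20052.9.
Equity: weight = 8118/20052.9 = 0.4048; cost = 10.87%.
Preferred: weight = 1920.9/20052.9 = 0.0958; cost = 6.3%.
Subordinated notes: weight = 10014/20052.9 = 0.4994; after-tax cost = 7.23% × (1 − 25%) = 5.4225%.
WACC = 0.4048 × 10.8700% + 0.0958 × 6.3000% + 0.4994 × 5.4225% = 7.7119%.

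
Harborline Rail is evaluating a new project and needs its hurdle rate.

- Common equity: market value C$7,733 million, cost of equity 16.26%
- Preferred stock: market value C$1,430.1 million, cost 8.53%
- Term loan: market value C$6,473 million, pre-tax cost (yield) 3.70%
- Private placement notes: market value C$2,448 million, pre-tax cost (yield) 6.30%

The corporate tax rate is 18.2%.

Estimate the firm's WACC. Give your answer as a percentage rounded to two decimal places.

Total capital V = 7733 + 1430.1 + 6473 + 2448 = 18084.1.
Equity: weight = 7733/18084.1 = 0.4276; cost = 16.26%.
Preferred: weight = 1430.1/18084.1 = 0.0791; cost = 8.53%.
Term loan: weight = 6473/18084.1 = 0.3579; after-tax cost = 3.7% × (1 − 18.2%) = 3.0266%.
Private placement notes: weight = 2448/18084.1 = 0.1354; after-tax cost = 6.3% × (1 − 18.2%) = 5.1534%.
WACC = 0.4276 × 16.2600% + 0.0791 × 8.5300% + 0.3579 × 3.0266% + 0.1354 × 5.1534% = 9.4085%.

9.41%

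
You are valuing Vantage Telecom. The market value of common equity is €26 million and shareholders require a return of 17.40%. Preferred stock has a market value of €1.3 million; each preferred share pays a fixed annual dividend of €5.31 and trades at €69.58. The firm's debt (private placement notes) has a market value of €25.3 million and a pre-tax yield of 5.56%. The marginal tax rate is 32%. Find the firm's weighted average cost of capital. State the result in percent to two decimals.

Cost of preferred: Rp = 5.31 / 69.58 = 7.6315%.
Total capital V = 26 + 1.3 + 25.3 = 52.6.
Equity: weight = 26/52.6 = 0.4943; cost = 17.4%.
Preferred: weight = 1.3/52.6 = 0.0247; cost = 7.6315%.
Private placement notes: weight = 25.3/52.6 = 0.4810; after-tax cost = 5.56% × (1 − 32%) = 3.7808%.
WACC = 0.4943 × 17.4000% + 0.0247 × 7.6315% + 0.4810 × 3.7808% = 10.6079%.

10.61%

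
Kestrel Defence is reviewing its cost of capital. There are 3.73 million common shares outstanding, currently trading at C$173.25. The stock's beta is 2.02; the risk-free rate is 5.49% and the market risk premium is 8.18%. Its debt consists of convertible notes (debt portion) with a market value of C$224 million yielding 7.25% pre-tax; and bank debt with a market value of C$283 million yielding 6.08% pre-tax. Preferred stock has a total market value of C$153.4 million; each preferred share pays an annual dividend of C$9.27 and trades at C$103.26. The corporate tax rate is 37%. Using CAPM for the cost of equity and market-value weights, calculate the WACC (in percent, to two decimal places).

13.55%

Cost of equity via CAPM: Re = 5.49% + 2.02 × 8.18% = 22.0136%.
Cost of preferred: Rp = 9.27 / 103.26 = 8.9773%.
Market value of equity E = 173.25 × 3.73m = 646.2225m.
Total capital V = 646.2225 + 153.4 + 224 + 283 = 1306.6225.
Equity: weight = 646.2225/1306.6225 = 0.4946; cost = 22.0136%.
Preferred: weight = 153.4/1306.6225 = 0.1174; cost = 8.9773%.
Convertible notes (debt portion): weight = 224/1306.6225 = 0.1714; after-tax cost = 7.25% × (1 − 37%) = 4.5675%.
Bank debt: weight = 283/1306.6225 = 0.2166; after-tax cost = 6.08% × (1 − 37%) = 3.8304%.
WACC = 0.4946 × 22.0136% + 0.1174 × 8.9773% + 0.1714 × 4.5675% + 0.2166 × 3.8304% = 13.5540%.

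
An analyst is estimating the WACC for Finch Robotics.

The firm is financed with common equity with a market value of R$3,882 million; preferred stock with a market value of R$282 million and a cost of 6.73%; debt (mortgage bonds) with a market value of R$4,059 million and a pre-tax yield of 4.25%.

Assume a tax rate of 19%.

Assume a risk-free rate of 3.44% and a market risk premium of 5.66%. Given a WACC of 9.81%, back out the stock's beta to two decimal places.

Total capital V = 3882 + 282 + 4059 = 8223.
Equity weight = 3882/8223 = 0.4721.
Preferred weight = 282/8223 = 0.0343.
Mortgage bonds weight = 4059/8223 = 0.4936.
Debt contribution = 0.4936 × 4.25% × (1 − 19%) = 1.6993%.
Preferred contribution = 0.0343 × 6.73% = 0.2308%.
Required equity contribution = 9.81% − 1.9301% = 7.8799%  ⇒  Re = 16.6916%.
CAPM: 16.6916% = 3.44% + β × 5.66%  ⇒  β = 2.3413.

2.34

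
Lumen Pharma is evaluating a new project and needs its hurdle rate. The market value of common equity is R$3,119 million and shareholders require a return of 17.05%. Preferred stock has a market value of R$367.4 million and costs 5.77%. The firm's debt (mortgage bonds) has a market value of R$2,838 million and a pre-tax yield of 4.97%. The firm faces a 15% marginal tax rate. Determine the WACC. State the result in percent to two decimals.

Total capital V = 3119 + 367.4 + 2838 = 6324.4.
Equity: weight = 3119/6324.4 = 0.4932; cost = 17.05%.
Preferred: weight = 367.4/6324.4 = 0.0581; cost = 5.77%.
Mortgage bonds: weight = 2838/6324.4 = 0.4487; after-tax cost = 4.97% × (1 − 15%) = 4.2245%.
WACC = 0.4932 × 17.0500% + 0.0581 × 5.7700% + 0.4487 × 4.2245% = 10.6394%.

10.64%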